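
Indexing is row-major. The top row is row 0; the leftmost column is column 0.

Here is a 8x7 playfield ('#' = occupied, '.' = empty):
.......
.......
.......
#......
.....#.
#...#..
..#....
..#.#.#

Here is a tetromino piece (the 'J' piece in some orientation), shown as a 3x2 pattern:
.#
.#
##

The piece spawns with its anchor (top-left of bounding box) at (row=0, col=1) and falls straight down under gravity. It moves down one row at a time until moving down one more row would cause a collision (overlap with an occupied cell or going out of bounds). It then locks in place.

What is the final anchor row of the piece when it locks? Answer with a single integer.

Spawn at (row=0, col=1). Try each row:
  row 0: fits
  row 1: fits
  row 2: fits
  row 3: fits
  row 4: blocked -> lock at row 3

Answer: 3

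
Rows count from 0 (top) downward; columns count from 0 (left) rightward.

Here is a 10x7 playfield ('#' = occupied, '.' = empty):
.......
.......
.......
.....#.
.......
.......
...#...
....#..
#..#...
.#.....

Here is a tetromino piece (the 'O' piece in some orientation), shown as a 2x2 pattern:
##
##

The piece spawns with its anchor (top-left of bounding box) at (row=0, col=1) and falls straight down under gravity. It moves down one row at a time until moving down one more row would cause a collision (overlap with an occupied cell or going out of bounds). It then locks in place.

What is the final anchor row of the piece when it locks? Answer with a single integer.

Spawn at (row=0, col=1). Try each row:
  row 0: fits
  row 1: fits
  row 2: fits
  row 3: fits
  row 4: fits
  row 5: fits
  row 6: fits
  row 7: fits
  row 8: blocked -> lock at row 7

Answer: 7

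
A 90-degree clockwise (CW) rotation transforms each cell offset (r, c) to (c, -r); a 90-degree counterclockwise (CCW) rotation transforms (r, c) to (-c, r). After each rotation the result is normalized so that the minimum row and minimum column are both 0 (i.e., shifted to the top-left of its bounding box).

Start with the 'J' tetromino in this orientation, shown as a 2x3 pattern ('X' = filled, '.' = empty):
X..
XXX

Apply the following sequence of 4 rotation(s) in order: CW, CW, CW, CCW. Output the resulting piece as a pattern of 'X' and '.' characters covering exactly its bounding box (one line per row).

Answer: XXX
..X

Derivation:
Start:
X..
XXX
After rotation 1 (CW):
XX
X.
X.
After rotation 2 (CW):
XXX
..X
After rotation 3 (CW):
.X
.X
XX
After rotation 4 (CCW):
XXX
..X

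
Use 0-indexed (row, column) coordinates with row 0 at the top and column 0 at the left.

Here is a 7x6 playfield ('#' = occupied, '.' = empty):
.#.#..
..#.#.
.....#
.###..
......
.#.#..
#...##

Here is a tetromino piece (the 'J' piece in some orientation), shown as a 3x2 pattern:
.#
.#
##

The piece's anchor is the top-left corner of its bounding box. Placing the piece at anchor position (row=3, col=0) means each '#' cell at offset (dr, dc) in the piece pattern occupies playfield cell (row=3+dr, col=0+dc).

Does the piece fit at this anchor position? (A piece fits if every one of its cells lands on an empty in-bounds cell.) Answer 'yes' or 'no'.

Answer: no

Derivation:
Check each piece cell at anchor (3, 0):
  offset (0,1) -> (3,1): occupied ('#') -> FAIL
  offset (1,1) -> (4,1): empty -> OK
  offset (2,0) -> (5,0): empty -> OK
  offset (2,1) -> (5,1): occupied ('#') -> FAIL
All cells valid: no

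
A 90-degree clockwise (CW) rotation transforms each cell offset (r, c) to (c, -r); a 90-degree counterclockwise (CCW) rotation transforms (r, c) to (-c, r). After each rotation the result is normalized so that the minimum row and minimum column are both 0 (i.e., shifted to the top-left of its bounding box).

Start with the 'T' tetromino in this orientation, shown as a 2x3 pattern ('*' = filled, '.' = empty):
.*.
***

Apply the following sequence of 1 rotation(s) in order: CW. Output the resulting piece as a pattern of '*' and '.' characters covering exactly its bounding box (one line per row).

Start:
.*.
***
After rotation 1 (CW):
*.
**
*.

Answer: *.
**
*.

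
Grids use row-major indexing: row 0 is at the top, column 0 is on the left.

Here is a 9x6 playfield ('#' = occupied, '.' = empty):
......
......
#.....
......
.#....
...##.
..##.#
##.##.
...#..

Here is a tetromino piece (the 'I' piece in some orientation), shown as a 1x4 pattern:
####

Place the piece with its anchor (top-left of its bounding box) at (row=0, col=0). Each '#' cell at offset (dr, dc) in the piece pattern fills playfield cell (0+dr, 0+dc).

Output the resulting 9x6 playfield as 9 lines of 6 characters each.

Fill (0+0,0+0) = (0,0)
Fill (0+0,0+1) = (0,1)
Fill (0+0,0+2) = (0,2)
Fill (0+0,0+3) = (0,3)

Answer: ####..
......
#.....
......
.#....
...##.
..##.#
##.##.
...#..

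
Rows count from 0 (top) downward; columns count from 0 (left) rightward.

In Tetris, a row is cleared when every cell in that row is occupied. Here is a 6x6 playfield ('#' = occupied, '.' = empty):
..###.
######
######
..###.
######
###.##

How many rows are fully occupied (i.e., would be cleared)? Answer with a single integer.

Check each row:
  row 0: 3 empty cells -> not full
  row 1: 0 empty cells -> FULL (clear)
  row 2: 0 empty cells -> FULL (clear)
  row 3: 3 empty cells -> not full
  row 4: 0 empty cells -> FULL (clear)
  row 5: 1 empty cell -> not full
Total rows cleared: 3

Answer: 3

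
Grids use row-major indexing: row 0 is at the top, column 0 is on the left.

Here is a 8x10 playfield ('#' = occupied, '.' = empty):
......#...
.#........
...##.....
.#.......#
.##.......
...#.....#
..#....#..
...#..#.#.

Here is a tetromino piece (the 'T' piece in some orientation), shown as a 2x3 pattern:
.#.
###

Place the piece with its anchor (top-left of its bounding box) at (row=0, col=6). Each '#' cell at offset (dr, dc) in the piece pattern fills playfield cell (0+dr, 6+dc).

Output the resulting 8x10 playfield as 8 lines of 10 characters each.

Answer: ......##..
.#....###.
...##.....
.#.......#
.##.......
...#.....#
..#....#..
...#..#.#.

Derivation:
Fill (0+0,6+1) = (0,7)
Fill (0+1,6+0) = (1,6)
Fill (0+1,6+1) = (1,7)
Fill (0+1,6+2) = (1,8)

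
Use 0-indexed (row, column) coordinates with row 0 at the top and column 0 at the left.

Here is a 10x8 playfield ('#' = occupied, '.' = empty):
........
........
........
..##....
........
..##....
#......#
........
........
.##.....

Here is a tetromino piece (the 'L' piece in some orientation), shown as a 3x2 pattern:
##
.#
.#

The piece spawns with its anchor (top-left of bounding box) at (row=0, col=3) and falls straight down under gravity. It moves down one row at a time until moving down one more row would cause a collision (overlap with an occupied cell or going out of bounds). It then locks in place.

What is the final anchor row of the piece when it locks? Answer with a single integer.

Spawn at (row=0, col=3). Try each row:
  row 0: fits
  row 1: fits
  row 2: fits
  row 3: blocked -> lock at row 2

Answer: 2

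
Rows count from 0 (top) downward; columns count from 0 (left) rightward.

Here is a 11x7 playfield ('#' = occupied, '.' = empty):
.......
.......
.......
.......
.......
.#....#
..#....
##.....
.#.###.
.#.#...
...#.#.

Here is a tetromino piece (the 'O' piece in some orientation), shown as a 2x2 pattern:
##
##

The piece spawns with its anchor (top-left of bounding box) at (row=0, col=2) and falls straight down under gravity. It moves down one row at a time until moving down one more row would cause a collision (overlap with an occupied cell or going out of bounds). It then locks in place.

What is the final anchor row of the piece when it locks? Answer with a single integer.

Spawn at (row=0, col=2). Try each row:
  row 0: fits
  row 1: fits
  row 2: fits
  row 3: fits
  row 4: fits
  row 5: blocked -> lock at row 4

Answer: 4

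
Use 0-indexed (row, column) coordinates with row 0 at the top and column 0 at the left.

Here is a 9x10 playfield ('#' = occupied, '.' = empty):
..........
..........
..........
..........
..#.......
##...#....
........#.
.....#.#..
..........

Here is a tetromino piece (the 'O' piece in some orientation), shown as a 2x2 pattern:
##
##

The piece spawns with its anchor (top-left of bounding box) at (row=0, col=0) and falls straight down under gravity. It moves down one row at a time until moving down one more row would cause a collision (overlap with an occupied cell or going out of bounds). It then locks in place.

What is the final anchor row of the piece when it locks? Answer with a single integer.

Answer: 3

Derivation:
Spawn at (row=0, col=0). Try each row:
  row 0: fits
  row 1: fits
  row 2: fits
  row 3: fits
  row 4: blocked -> lock at row 3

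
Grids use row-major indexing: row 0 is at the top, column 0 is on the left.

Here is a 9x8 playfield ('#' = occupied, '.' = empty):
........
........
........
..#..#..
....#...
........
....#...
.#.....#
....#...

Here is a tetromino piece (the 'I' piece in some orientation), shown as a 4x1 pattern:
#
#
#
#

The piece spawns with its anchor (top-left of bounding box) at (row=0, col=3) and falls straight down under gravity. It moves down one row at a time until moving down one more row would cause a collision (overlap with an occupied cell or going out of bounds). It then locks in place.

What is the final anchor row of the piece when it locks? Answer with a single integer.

Spawn at (row=0, col=3). Try each row:
  row 0: fits
  row 1: fits
  row 2: fits
  row 3: fits
  row 4: fits
  row 5: fits
  row 6: blocked -> lock at row 5

Answer: 5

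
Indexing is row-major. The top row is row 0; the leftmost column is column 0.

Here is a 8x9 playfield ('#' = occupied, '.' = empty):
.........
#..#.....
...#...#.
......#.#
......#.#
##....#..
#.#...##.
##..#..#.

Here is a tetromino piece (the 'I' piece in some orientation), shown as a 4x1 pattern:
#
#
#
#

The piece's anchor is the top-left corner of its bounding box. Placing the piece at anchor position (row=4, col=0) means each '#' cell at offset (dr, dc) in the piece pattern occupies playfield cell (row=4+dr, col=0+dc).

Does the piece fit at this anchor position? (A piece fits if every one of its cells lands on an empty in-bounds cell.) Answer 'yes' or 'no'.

Check each piece cell at anchor (4, 0):
  offset (0,0) -> (4,0): empty -> OK
  offset (1,0) -> (5,0): occupied ('#') -> FAIL
  offset (2,0) -> (6,0): occupied ('#') -> FAIL
  offset (3,0) -> (7,0): occupied ('#') -> FAIL
All cells valid: no

Answer: no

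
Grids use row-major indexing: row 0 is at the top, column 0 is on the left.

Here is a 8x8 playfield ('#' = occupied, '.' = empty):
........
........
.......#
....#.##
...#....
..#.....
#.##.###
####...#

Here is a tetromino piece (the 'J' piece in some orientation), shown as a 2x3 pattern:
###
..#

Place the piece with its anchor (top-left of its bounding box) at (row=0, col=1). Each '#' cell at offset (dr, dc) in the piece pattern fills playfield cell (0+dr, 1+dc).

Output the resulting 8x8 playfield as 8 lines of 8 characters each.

Fill (0+0,1+0) = (0,1)
Fill (0+0,1+1) = (0,2)
Fill (0+0,1+2) = (0,3)
Fill (0+1,1+2) = (1,3)

Answer: .###....
...#....
.......#
....#.##
...#....
..#.....
#.##.###
####...#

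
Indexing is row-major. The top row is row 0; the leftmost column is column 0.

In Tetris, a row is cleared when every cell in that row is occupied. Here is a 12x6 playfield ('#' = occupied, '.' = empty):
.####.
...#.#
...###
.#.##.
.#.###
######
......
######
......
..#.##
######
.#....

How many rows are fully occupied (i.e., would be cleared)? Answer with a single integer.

Answer: 3

Derivation:
Check each row:
  row 0: 2 empty cells -> not full
  row 1: 4 empty cells -> not full
  row 2: 3 empty cells -> not full
  row 3: 3 empty cells -> not full
  row 4: 2 empty cells -> not full
  row 5: 0 empty cells -> FULL (clear)
  row 6: 6 empty cells -> not full
  row 7: 0 empty cells -> FULL (clear)
  row 8: 6 empty cells -> not full
  row 9: 3 empty cells -> not full
  row 10: 0 empty cells -> FULL (clear)
  row 11: 5 empty cells -> not full
Total rows cleared: 3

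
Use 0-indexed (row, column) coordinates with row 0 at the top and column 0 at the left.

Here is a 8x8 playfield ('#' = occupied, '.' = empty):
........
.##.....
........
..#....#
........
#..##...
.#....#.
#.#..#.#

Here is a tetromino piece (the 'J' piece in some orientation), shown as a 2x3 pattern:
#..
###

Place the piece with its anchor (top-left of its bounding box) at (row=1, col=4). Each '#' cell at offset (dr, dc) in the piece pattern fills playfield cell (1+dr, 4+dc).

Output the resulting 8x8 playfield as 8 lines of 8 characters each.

Fill (1+0,4+0) = (1,4)
Fill (1+1,4+0) = (2,4)
Fill (1+1,4+1) = (2,5)
Fill (1+1,4+2) = (2,6)

Answer: ........
.##.#...
....###.
..#....#
........
#..##...
.#....#.
#.#..#.#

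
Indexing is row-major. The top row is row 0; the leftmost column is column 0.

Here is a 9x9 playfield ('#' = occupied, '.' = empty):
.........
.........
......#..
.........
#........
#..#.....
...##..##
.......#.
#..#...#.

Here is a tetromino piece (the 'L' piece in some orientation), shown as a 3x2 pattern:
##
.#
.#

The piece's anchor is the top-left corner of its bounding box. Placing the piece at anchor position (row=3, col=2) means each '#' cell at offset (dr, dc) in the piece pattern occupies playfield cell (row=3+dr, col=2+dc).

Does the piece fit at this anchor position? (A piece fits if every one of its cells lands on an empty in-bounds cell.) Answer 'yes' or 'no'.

Answer: no

Derivation:
Check each piece cell at anchor (3, 2):
  offset (0,0) -> (3,2): empty -> OK
  offset (0,1) -> (3,3): empty -> OK
  offset (1,1) -> (4,3): empty -> OK
  offset (2,1) -> (5,3): occupied ('#') -> FAIL
All cells valid: no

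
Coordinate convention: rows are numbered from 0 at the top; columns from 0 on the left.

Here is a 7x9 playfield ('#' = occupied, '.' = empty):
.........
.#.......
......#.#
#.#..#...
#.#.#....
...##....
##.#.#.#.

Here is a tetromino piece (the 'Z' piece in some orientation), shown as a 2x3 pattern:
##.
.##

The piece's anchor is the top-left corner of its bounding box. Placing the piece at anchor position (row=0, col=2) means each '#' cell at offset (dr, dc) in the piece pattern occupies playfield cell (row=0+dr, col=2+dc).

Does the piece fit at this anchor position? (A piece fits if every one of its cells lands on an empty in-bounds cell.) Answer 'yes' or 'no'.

Check each piece cell at anchor (0, 2):
  offset (0,0) -> (0,2): empty -> OK
  offset (0,1) -> (0,3): empty -> OK
  offset (1,1) -> (1,3): empty -> OK
  offset (1,2) -> (1,4): empty -> OK
All cells valid: yes

Answer: yes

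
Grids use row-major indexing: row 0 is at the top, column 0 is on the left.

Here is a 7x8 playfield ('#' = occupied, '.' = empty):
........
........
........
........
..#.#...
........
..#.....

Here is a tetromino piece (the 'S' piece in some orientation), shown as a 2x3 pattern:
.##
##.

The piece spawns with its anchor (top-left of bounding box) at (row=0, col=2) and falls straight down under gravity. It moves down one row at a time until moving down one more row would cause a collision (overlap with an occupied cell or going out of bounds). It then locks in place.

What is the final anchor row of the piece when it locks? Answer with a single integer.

Answer: 2

Derivation:
Spawn at (row=0, col=2). Try each row:
  row 0: fits
  row 1: fits
  row 2: fits
  row 3: blocked -> lock at row 2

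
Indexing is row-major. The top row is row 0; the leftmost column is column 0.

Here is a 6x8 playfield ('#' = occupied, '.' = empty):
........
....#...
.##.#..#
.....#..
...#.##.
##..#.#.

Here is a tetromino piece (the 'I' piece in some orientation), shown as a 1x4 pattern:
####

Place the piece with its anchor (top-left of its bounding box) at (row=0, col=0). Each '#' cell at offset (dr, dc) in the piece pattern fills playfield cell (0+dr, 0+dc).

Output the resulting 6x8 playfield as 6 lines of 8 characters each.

Fill (0+0,0+0) = (0,0)
Fill (0+0,0+1) = (0,1)
Fill (0+0,0+2) = (0,2)
Fill (0+0,0+3) = (0,3)

Answer: ####....
....#...
.##.#..#
.....#..
...#.##.
##..#.#.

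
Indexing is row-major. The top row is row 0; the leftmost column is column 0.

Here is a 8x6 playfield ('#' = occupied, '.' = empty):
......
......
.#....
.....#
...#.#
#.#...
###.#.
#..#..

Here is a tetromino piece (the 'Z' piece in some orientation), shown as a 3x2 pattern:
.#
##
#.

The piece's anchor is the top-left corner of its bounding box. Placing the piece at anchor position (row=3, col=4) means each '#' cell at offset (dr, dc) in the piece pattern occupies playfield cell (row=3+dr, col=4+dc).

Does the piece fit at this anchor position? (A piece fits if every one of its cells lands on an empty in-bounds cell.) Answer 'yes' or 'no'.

Answer: no

Derivation:
Check each piece cell at anchor (3, 4):
  offset (0,1) -> (3,5): occupied ('#') -> FAIL
  offset (1,0) -> (4,4): empty -> OK
  offset (1,1) -> (4,5): occupied ('#') -> FAIL
  offset (2,0) -> (5,4): empty -> OK
All cells valid: no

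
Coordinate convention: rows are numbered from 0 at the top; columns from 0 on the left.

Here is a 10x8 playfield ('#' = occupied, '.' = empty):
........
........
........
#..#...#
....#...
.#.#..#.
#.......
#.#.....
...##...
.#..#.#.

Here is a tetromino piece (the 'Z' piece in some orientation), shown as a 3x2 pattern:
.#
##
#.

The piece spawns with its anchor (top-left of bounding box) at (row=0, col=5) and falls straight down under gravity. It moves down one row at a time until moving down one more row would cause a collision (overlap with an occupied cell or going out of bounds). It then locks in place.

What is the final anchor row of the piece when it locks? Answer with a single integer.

Spawn at (row=0, col=5). Try each row:
  row 0: fits
  row 1: fits
  row 2: fits
  row 3: fits
  row 4: blocked -> lock at row 3

Answer: 3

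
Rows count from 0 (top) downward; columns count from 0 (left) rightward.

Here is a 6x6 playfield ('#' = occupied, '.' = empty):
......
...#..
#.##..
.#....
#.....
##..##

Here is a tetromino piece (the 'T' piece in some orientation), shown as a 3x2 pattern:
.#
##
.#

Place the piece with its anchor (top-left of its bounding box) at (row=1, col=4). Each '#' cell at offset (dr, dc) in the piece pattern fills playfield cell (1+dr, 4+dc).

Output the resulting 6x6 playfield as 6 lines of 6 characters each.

Fill (1+0,4+1) = (1,5)
Fill (1+1,4+0) = (2,4)
Fill (1+1,4+1) = (2,5)
Fill (1+2,4+1) = (3,5)

Answer: ......
...#.#
#.####
.#...#
#.....
##..##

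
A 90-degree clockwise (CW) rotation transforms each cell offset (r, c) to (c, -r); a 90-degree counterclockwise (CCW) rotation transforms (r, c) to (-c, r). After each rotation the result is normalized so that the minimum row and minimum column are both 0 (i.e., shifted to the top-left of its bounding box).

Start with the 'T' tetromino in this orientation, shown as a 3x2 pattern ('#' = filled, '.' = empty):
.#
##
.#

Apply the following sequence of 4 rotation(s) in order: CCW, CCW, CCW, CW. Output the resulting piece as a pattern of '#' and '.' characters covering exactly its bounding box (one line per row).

Answer: #.
##
#.

Derivation:
Start:
.#
##
.#
After rotation 1 (CCW):
###
.#.
After rotation 2 (CCW):
#.
##
#.
After rotation 3 (CCW):
.#.
###
After rotation 4 (CW):
#.
##
#.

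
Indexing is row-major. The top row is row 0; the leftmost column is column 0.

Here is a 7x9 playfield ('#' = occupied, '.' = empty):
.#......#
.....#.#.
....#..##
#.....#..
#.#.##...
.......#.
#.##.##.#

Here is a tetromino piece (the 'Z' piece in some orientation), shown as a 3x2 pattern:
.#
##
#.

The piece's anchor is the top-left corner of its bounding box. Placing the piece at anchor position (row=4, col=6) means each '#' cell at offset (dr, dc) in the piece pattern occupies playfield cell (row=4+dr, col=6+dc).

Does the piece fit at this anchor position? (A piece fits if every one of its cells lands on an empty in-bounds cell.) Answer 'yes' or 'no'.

Answer: no

Derivation:
Check each piece cell at anchor (4, 6):
  offset (0,1) -> (4,7): empty -> OK
  offset (1,0) -> (5,6): empty -> OK
  offset (1,1) -> (5,7): occupied ('#') -> FAIL
  offset (2,0) -> (6,6): occupied ('#') -> FAIL
All cells valid: no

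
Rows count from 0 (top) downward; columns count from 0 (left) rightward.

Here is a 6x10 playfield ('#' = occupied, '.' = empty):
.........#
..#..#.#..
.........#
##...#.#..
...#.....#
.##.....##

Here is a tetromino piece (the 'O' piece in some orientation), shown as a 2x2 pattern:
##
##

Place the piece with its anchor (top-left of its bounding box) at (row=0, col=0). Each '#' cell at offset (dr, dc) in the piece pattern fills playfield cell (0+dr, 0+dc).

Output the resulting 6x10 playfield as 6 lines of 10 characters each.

Answer: ##.......#
###..#.#..
.........#
##...#.#..
...#.....#
.##.....##

Derivation:
Fill (0+0,0+0) = (0,0)
Fill (0+0,0+1) = (0,1)
Fill (0+1,0+0) = (1,0)
Fill (0+1,0+1) = (1,1)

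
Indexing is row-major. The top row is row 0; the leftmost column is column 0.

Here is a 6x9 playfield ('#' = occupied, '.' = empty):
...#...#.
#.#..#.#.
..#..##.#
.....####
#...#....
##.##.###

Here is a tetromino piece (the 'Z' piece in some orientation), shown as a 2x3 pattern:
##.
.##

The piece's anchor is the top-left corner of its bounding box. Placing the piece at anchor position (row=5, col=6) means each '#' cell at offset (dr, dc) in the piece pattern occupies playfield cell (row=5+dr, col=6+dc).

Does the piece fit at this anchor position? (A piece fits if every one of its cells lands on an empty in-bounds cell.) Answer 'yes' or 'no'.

Answer: no

Derivation:
Check each piece cell at anchor (5, 6):
  offset (0,0) -> (5,6): occupied ('#') -> FAIL
  offset (0,1) -> (5,7): occupied ('#') -> FAIL
  offset (1,1) -> (6,7): out of bounds -> FAIL
  offset (1,2) -> (6,8): out of bounds -> FAIL
All cells valid: no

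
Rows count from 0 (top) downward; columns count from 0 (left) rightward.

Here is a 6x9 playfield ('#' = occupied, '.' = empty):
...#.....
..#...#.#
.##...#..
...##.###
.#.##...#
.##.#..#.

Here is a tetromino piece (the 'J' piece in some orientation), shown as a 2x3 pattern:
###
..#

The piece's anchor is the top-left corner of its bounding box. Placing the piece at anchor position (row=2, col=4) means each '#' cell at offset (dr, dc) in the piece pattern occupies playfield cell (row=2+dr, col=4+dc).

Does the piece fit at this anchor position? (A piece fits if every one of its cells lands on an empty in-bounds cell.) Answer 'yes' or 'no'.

Answer: no

Derivation:
Check each piece cell at anchor (2, 4):
  offset (0,0) -> (2,4): empty -> OK
  offset (0,1) -> (2,5): empty -> OK
  offset (0,2) -> (2,6): occupied ('#') -> FAIL
  offset (1,2) -> (3,6): occupied ('#') -> FAIL
All cells valid: no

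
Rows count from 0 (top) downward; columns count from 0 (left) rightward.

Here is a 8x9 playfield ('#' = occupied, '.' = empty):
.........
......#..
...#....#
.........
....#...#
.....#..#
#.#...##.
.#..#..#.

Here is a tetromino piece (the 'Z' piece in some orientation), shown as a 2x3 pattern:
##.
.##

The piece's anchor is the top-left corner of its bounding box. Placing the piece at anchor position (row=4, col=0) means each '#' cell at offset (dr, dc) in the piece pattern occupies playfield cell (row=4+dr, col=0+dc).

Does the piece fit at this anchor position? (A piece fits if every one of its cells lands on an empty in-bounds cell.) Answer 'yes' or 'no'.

Check each piece cell at anchor (4, 0):
  offset (0,0) -> (4,0): empty -> OK
  offset (0,1) -> (4,1): empty -> OK
  offset (1,1) -> (5,1): empty -> OK
  offset (1,2) -> (5,2): empty -> OK
All cells valid: yes

Answer: yes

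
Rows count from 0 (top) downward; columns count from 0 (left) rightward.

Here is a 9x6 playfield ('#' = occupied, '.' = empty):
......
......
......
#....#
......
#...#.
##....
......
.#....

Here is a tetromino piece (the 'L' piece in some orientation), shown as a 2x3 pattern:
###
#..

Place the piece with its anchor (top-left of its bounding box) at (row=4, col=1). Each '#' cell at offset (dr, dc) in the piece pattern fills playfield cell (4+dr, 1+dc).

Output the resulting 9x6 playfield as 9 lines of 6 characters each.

Fill (4+0,1+0) = (4,1)
Fill (4+0,1+1) = (4,2)
Fill (4+0,1+2) = (4,3)
Fill (4+1,1+0) = (5,1)

Answer: ......
......
......
#....#
.###..
##..#.
##....
......
.#....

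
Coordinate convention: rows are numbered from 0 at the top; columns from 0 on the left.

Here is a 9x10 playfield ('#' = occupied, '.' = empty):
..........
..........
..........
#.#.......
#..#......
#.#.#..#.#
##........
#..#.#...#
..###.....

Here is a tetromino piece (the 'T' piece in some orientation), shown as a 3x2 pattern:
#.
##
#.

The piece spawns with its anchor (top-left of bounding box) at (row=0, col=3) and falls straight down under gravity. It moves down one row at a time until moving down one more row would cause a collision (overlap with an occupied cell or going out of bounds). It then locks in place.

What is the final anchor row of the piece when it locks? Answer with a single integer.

Spawn at (row=0, col=3). Try each row:
  row 0: fits
  row 1: fits
  row 2: blocked -> lock at row 1

Answer: 1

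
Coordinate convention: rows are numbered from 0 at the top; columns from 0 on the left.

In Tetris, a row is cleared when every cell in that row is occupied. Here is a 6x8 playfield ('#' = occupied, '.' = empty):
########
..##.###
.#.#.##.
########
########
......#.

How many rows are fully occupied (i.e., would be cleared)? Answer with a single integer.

Answer: 3

Derivation:
Check each row:
  row 0: 0 empty cells -> FULL (clear)
  row 1: 3 empty cells -> not full
  row 2: 4 empty cells -> not full
  row 3: 0 empty cells -> FULL (clear)
  row 4: 0 empty cells -> FULL (clear)
  row 5: 7 empty cells -> not full
Total rows cleared: 3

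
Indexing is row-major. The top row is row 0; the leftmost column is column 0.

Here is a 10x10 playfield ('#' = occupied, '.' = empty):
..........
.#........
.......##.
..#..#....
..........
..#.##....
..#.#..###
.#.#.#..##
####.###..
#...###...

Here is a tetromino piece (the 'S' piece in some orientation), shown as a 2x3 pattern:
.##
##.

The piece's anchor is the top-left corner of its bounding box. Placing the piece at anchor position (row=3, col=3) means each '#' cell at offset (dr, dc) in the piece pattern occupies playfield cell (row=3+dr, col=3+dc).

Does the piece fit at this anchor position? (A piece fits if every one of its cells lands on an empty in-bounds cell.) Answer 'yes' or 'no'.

Check each piece cell at anchor (3, 3):
  offset (0,1) -> (3,4): empty -> OK
  offset (0,2) -> (3,5): occupied ('#') -> FAIL
  offset (1,0) -> (4,3): empty -> OK
  offset (1,1) -> (4,4): empty -> OK
All cells valid: no

Answer: no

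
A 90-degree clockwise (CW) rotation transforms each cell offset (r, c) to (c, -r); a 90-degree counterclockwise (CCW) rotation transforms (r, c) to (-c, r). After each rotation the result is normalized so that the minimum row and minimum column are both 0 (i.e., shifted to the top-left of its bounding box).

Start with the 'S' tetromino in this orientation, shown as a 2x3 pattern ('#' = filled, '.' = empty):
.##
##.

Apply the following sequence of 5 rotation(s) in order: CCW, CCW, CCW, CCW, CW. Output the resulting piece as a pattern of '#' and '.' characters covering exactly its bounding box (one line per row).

Answer: #.
##
.#

Derivation:
Start:
.##
##.
After rotation 1 (CCW):
#.
##
.#
After rotation 2 (CCW):
.##
##.
After rotation 3 (CCW):
#.
##
.#
After rotation 4 (CCW):
.##
##.
After rotation 5 (CW):
#.
##
.#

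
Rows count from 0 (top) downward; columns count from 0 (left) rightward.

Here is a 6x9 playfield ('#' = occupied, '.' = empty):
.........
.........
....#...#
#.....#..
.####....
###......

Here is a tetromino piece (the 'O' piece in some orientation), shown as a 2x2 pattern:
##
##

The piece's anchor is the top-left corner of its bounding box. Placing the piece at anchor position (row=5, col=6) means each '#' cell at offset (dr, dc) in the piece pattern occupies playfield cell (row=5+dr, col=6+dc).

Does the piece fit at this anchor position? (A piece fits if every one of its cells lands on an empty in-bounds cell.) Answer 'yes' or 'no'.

Check each piece cell at anchor (5, 6):
  offset (0,0) -> (5,6): empty -> OK
  offset (0,1) -> (5,7): empty -> OK
  offset (1,0) -> (6,6): out of bounds -> FAIL
  offset (1,1) -> (6,7): out of bounds -> FAIL
All cells valid: no

Answer: no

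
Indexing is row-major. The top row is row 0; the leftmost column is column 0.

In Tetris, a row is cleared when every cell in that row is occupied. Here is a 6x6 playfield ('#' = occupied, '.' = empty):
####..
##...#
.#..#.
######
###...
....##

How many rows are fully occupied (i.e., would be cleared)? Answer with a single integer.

Check each row:
  row 0: 2 empty cells -> not full
  row 1: 3 empty cells -> not full
  row 2: 4 empty cells -> not full
  row 3: 0 empty cells -> FULL (clear)
  row 4: 3 empty cells -> not full
  row 5: 4 empty cells -> not full
Total rows cleared: 1

Answer: 1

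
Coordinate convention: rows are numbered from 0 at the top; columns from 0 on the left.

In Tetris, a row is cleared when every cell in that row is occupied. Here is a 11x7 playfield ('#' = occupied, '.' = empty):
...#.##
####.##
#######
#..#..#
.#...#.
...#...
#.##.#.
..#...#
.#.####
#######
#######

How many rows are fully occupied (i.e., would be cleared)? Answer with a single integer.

Answer: 3

Derivation:
Check each row:
  row 0: 4 empty cells -> not full
  row 1: 1 empty cell -> not full
  row 2: 0 empty cells -> FULL (clear)
  row 3: 4 empty cells -> not full
  row 4: 5 empty cells -> not full
  row 5: 6 empty cells -> not full
  row 6: 3 empty cells -> not full
  row 7: 5 empty cells -> not full
  row 8: 2 empty cells -> not full
  row 9: 0 empty cells -> FULL (clear)
  row 10: 0 empty cells -> FULL (clear)
Total rows cleared: 3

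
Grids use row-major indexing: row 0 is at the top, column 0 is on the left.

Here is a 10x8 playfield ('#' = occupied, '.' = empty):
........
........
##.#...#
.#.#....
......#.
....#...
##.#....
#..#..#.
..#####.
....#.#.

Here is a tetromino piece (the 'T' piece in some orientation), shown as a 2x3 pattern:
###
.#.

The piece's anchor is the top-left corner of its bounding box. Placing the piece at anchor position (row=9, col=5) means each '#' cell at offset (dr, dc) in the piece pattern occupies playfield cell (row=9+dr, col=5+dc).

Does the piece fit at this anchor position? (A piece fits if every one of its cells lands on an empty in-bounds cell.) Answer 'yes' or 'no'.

Answer: no

Derivation:
Check each piece cell at anchor (9, 5):
  offset (0,0) -> (9,5): empty -> OK
  offset (0,1) -> (9,6): occupied ('#') -> FAIL
  offset (0,2) -> (9,7): empty -> OK
  offset (1,1) -> (10,6): out of bounds -> FAIL
All cells valid: no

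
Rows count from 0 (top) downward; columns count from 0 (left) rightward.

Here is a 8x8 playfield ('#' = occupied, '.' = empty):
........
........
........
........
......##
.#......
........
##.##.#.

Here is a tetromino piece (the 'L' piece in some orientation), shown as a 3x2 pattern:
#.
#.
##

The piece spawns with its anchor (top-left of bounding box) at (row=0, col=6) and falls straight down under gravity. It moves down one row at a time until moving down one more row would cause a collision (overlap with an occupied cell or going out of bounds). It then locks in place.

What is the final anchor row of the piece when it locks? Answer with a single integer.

Spawn at (row=0, col=6). Try each row:
  row 0: fits
  row 1: fits
  row 2: blocked -> lock at row 1

Answer: 1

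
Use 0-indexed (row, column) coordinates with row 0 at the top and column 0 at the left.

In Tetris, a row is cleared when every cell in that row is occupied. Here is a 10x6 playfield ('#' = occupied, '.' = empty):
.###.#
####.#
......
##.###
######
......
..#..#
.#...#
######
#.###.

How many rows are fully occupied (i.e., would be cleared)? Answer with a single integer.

Check each row:
  row 0: 2 empty cells -> not full
  row 1: 1 empty cell -> not full
  row 2: 6 empty cells -> not full
  row 3: 1 empty cell -> not full
  row 4: 0 empty cells -> FULL (clear)
  row 5: 6 empty cells -> not full
  row 6: 4 empty cells -> not full
  row 7: 4 empty cells -> not full
  row 8: 0 empty cells -> FULL (clear)
  row 9: 2 empty cells -> not full
Total rows cleared: 2

Answer: 2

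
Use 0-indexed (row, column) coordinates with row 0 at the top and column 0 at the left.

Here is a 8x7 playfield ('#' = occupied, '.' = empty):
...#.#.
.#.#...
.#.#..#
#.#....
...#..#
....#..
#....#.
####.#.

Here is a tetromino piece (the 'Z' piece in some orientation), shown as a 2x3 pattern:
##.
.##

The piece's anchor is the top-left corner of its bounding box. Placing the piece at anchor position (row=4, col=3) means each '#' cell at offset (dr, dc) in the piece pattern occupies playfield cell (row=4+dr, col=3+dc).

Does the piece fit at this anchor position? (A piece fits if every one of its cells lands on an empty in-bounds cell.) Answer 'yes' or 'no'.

Check each piece cell at anchor (4, 3):
  offset (0,0) -> (4,3): occupied ('#') -> FAIL
  offset (0,1) -> (4,4): empty -> OK
  offset (1,1) -> (5,4): occupied ('#') -> FAIL
  offset (1,2) -> (5,5): empty -> OK
All cells valid: no

Answer: no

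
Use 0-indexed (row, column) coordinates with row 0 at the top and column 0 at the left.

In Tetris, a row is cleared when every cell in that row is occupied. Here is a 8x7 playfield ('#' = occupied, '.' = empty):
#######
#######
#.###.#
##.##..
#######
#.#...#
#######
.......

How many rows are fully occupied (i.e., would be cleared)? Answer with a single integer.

Answer: 4

Derivation:
Check each row:
  row 0: 0 empty cells -> FULL (clear)
  row 1: 0 empty cells -> FULL (clear)
  row 2: 2 empty cells -> not full
  row 3: 3 empty cells -> not full
  row 4: 0 empty cells -> FULL (clear)
  row 5: 4 empty cells -> not full
  row 6: 0 empty cells -> FULL (clear)
  row 7: 7 empty cells -> not full
Total rows cleared: 4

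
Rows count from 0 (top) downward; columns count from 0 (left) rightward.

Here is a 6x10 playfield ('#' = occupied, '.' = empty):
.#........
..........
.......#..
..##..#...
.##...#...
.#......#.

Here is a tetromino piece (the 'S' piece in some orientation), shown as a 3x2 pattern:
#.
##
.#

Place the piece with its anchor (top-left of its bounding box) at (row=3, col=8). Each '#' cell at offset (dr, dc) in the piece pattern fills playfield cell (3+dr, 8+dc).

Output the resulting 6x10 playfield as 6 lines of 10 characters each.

Answer: .#........
..........
.......#..
..##..#.#.
.##...#.##
.#......##

Derivation:
Fill (3+0,8+0) = (3,8)
Fill (3+1,8+0) = (4,8)
Fill (3+1,8+1) = (4,9)
Fill (3+2,8+1) = (5,9)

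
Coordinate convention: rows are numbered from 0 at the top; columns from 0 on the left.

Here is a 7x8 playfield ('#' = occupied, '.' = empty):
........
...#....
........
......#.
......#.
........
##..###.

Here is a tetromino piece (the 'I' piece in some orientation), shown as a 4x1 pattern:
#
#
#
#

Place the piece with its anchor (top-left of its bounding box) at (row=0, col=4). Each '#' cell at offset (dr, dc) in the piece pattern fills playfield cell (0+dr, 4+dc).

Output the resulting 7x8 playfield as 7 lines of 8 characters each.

Answer: ....#...
...##...
....#...
....#.#.
......#.
........
##..###.

Derivation:
Fill (0+0,4+0) = (0,4)
Fill (0+1,4+0) = (1,4)
Fill (0+2,4+0) = (2,4)
Fill (0+3,4+0) = (3,4)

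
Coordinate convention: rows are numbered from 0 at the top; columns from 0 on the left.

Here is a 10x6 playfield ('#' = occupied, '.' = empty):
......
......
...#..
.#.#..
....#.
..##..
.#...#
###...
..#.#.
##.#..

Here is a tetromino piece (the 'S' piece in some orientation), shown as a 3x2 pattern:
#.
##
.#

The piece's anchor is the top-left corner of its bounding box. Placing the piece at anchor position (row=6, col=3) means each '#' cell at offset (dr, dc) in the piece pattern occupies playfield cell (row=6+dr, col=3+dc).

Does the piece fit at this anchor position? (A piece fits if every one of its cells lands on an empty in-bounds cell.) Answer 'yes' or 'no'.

Answer: no

Derivation:
Check each piece cell at anchor (6, 3):
  offset (0,0) -> (6,3): empty -> OK
  offset (1,0) -> (7,3): empty -> OK
  offset (1,1) -> (7,4): empty -> OK
  offset (2,1) -> (8,4): occupied ('#') -> FAIL
All cells valid: no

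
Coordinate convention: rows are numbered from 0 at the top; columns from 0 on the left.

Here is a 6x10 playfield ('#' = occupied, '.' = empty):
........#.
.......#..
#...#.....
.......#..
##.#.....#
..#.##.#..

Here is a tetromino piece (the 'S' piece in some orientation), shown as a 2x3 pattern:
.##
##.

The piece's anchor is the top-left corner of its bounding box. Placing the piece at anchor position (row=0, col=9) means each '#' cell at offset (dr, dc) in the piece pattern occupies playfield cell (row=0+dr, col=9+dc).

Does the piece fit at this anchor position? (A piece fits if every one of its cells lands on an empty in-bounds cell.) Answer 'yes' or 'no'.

Check each piece cell at anchor (0, 9):
  offset (0,1) -> (0,10): out of bounds -> FAIL
  offset (0,2) -> (0,11): out of bounds -> FAIL
  offset (1,0) -> (1,9): empty -> OK
  offset (1,1) -> (1,10): out of bounds -> FAIL
All cells valid: no

Answer: no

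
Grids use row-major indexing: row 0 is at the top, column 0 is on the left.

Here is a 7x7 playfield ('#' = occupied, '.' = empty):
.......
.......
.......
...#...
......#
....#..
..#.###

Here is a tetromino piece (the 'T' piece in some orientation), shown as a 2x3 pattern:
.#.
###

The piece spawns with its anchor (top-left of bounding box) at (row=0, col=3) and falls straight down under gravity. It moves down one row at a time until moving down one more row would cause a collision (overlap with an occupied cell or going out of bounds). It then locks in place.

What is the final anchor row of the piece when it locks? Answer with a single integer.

Answer: 1

Derivation:
Spawn at (row=0, col=3). Try each row:
  row 0: fits
  row 1: fits
  row 2: blocked -> lock at row 1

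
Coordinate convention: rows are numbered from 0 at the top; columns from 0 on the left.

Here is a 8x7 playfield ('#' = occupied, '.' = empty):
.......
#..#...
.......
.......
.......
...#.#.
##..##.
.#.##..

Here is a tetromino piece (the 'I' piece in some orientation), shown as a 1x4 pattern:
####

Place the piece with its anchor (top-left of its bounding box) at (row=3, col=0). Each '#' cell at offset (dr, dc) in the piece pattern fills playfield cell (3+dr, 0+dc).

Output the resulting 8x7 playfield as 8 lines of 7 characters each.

Answer: .......
#..#...
.......
####...
.......
...#.#.
##..##.
.#.##..

Derivation:
Fill (3+0,0+0) = (3,0)
Fill (3+0,0+1) = (3,1)
Fill (3+0,0+2) = (3,2)
Fill (3+0,0+3) = (3,3)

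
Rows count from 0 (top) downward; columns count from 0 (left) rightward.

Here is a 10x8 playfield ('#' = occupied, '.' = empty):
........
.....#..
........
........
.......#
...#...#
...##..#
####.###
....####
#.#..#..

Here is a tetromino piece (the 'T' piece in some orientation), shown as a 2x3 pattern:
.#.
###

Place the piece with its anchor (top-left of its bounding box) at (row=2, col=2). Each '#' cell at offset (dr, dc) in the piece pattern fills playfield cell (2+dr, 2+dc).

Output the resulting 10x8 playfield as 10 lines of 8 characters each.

Answer: ........
.....#..
...#....
..###...
.......#
...#...#
...##..#
####.###
....####
#.#..#..

Derivation:
Fill (2+0,2+1) = (2,3)
Fill (2+1,2+0) = (3,2)
Fill (2+1,2+1) = (3,3)
Fill (2+1,2+2) = (3,4)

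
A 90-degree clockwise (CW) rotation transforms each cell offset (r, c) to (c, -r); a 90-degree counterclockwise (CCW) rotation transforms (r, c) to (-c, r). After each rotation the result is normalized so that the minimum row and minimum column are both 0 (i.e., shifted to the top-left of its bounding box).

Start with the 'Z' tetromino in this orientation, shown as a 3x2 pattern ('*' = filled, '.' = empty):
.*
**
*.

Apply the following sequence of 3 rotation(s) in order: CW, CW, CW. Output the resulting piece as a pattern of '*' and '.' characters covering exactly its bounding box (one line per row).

Answer: **.
.**

Derivation:
Start:
.*
**
*.
After rotation 1 (CW):
**.
.**
After rotation 2 (CW):
.*
**
*.
After rotation 3 (CW):
**.
.**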